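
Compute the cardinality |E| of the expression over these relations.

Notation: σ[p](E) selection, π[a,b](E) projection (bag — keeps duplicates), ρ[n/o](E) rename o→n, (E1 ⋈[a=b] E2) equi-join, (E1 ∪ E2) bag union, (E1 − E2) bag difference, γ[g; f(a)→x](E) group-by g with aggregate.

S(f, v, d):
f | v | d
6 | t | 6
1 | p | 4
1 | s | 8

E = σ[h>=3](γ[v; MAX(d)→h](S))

Per-node cardinality:
  S → 3
  γ[v; MAX(d)→h](S) → 3
  σ[h>=3](γ[v; MAX(d)→h](S)) → 3

|E| = 3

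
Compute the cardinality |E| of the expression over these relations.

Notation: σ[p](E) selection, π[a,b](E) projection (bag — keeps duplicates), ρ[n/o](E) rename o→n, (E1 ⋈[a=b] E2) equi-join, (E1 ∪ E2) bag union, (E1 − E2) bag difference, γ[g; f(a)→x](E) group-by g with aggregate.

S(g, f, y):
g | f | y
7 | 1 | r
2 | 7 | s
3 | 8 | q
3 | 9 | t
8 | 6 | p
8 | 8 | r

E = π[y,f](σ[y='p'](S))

Row counts bottom-up:
  S → 6
  σ[y='p'](S) → 1
  π[y,f](σ[y='p'](S)) → 1

|E| = 1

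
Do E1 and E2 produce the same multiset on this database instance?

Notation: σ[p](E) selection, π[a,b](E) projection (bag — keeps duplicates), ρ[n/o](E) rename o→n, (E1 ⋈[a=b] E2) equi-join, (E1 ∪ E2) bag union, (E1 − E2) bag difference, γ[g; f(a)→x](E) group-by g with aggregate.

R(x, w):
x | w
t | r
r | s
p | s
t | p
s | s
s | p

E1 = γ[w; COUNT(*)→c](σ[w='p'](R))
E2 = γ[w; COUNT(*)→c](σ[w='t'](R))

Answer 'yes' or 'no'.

E1 per-node cardinality:
  R → 6
  σ[w='p'](R) → 2
  γ[w; COUNT(*)→c](σ[w='p'](R)) → 1
E2 per-node cardinality:
  R → 6
  σ[w='t'](R) → 0
  γ[w; COUNT(*)→c](σ[w='t'](R)) → 0

E1 result:
w | c
p | 2
E2 result:
w | c
(0 rows)
Witness: ('p', 2) appears 1× in E1 but 0× in E2.

no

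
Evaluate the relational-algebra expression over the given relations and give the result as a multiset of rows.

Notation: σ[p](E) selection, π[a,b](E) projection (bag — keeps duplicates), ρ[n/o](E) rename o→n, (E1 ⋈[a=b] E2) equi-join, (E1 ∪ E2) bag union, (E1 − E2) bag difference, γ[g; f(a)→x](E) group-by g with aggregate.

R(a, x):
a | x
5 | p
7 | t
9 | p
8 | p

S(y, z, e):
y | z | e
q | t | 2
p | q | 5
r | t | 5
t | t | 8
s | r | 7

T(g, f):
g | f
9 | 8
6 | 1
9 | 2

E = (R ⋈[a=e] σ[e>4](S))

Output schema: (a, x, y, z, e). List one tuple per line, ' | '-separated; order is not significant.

Row counts bottom-up:
  R → 4
  S → 5
  σ[e>4](S) → 4
  (R ⋈[a=e] σ[e>4](S)) → 4

== RESULT ==
a | x | y | z | e
5 | p | p | q | 5
5 | p | r | t | 5
7 | t | s | r | 7
8 | p | t | t | 8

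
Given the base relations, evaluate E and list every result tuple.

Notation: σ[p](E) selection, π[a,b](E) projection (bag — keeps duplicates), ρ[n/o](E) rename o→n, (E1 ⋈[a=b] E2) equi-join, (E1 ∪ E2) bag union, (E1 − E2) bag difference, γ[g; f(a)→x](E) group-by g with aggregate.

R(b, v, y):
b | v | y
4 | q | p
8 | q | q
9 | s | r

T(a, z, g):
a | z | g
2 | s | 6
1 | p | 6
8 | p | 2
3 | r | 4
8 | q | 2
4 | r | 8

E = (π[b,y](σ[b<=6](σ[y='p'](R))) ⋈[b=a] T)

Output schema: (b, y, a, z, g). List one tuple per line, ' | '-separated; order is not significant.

Row counts bottom-up:
  R → 3
  σ[y='p'](R) → 1
  σ[b<=6](σ[y='p'](R)) → 1
  π[b,y](σ[b<=6](σ[y='p'](R))) → 1
  T → 6
  (π[b,y](σ[b<=6](σ[y='p'](R))) ⋈[b=a] T) → 1

== RESULT ==
b | y | a | z | g
4 | p | 4 | r | 8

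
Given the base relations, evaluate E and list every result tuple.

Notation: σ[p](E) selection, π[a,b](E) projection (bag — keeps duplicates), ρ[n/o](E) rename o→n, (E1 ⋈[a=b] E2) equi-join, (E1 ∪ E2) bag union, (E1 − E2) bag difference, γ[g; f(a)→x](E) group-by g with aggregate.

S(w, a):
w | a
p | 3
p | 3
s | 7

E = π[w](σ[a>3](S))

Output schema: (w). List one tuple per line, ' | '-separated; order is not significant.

Row counts bottom-up:
  S → 3
  σ[a>3](S) → 1
  π[w](σ[a>3](S)) → 1

== RESULT ==
w
s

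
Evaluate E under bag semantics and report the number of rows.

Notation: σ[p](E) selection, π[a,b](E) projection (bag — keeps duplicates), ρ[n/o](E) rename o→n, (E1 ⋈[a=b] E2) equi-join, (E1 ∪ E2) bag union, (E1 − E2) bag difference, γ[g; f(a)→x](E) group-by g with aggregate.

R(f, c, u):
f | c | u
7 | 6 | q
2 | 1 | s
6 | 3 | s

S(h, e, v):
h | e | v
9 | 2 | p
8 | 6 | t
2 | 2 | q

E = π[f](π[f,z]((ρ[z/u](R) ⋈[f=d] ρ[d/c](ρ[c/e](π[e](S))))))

Stepwise |·|:
  R → 3
  ρ[z/u](R) → 3
  S → 3
  π[e](S) → 3
  ρ[c/e](π[e](S)) → 3
  ρ[d/c](ρ[c/e](π[e](S))) → 3
  (ρ[z/u](R) ⋈[f=d] ρ[d/c](ρ[c/e](π[e](S)))) → 3
  π[f,z]((ρ[z/u](R) ⋈[f=d] ρ[d/c](ρ[c/e](π[e](S))))) → 3
  π[f](π[f,z]((ρ[z/u](R) ⋈[f=d] ρ[d/c](ρ[c/e](π[e](S)))))) → 3

|E| = 3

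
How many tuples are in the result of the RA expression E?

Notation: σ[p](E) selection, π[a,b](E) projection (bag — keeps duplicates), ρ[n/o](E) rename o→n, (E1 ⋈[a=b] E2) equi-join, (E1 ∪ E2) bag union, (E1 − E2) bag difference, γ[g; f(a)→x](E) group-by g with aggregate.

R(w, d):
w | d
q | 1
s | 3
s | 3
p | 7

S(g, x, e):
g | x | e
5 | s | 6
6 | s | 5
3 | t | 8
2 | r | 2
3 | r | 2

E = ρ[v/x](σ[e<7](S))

Subexpression sizes:
  S → 5
  σ[e<7](S) → 4
  ρ[v/x](σ[e<7](S)) → 4

|E| = 4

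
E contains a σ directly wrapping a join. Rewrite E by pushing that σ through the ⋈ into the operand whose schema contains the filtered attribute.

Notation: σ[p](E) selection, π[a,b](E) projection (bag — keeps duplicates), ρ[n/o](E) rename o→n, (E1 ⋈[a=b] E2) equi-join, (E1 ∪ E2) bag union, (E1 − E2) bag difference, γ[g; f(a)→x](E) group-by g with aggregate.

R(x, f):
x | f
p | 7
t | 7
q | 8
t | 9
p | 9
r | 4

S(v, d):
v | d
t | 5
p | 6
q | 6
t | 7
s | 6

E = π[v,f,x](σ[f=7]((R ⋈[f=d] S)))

σ filters on f, owned by the left side.
E' = π[v,f,x]((σ[f=7](R) ⋈[f=d] S))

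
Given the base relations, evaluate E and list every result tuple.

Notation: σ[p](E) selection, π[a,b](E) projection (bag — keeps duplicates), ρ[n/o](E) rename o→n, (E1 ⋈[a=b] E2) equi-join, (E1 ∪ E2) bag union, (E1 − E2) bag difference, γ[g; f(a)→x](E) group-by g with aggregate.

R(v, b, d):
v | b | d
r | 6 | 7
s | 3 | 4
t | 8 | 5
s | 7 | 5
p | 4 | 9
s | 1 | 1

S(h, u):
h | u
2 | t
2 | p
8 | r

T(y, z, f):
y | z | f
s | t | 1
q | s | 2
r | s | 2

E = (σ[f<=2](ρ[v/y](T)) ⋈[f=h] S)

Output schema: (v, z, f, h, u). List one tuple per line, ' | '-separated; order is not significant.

Per-node cardinality:
  T → 3
  ρ[v/y](T) → 3
  σ[f<=2](ρ[v/y](T)) → 3
  S → 3
  (σ[f<=2](ρ[v/y](T)) ⋈[f=h] S) → 4

== RESULT ==
v | z | f | h | u
q | s | 2 | 2 | p
q | s | 2 | 2 | t
r | s | 2 | 2 | p
r | s | 2 | 2 | t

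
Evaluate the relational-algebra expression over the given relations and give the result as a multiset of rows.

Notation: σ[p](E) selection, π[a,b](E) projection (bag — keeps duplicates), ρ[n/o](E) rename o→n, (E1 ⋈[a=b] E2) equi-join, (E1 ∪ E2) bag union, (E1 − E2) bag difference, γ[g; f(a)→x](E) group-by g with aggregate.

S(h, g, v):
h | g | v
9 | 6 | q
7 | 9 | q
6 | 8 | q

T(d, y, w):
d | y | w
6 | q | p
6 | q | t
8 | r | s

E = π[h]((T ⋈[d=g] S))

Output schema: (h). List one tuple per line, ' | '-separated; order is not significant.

Subexpression sizes:
  T → 3
  S → 3
  (T ⋈[d=g] S) → 3
  π[h]((T ⋈[d=g] S)) → 3

== RESULT ==
h
6
9
9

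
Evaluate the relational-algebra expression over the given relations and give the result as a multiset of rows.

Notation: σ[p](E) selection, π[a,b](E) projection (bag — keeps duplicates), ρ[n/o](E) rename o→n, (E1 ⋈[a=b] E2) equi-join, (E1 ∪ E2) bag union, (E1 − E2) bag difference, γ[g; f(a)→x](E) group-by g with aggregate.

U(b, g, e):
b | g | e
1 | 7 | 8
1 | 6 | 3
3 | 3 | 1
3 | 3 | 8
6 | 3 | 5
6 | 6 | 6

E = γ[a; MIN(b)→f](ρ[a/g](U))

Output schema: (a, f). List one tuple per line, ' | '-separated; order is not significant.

Per-node cardinality:
  U → 6
  ρ[a/g](U) → 6
  γ[a; MIN(b)→f](ρ[a/g](U)) → 3

== RESULT ==
a | f
3 | 3
6 | 1
7 | 1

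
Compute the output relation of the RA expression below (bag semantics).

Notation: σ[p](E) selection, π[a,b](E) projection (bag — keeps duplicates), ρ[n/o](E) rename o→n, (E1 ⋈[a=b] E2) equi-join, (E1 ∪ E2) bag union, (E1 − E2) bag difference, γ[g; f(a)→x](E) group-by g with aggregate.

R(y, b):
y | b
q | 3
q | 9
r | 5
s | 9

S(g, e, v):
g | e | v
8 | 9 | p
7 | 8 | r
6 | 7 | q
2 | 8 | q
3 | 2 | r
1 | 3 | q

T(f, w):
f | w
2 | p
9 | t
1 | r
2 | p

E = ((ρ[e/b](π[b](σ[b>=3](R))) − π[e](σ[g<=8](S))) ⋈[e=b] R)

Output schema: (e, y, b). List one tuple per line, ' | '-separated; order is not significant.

Subexpression sizes:
  R → 4
  σ[b>=3](R) → 4
  π[b](σ[b>=3](R)) → 4
  ρ[e/b](π[b](σ[b>=3](R))) → 4
  S → 6
  σ[g<=8](S) → 6
  π[e](σ[g<=8](S)) → 6
  (ρ[e/b](π[b](σ[b>=3](R))) − π[e](σ[g<=8](S))) → 2
  R → 4
  ((ρ[e/b](π[b](σ[b>=3](R))) − π[e](σ[g<=8](S))) ⋈[e=b] R) → 3

== RESULT ==
e | y | b
5 | r | 5
9 | q | 9
9 | s | 9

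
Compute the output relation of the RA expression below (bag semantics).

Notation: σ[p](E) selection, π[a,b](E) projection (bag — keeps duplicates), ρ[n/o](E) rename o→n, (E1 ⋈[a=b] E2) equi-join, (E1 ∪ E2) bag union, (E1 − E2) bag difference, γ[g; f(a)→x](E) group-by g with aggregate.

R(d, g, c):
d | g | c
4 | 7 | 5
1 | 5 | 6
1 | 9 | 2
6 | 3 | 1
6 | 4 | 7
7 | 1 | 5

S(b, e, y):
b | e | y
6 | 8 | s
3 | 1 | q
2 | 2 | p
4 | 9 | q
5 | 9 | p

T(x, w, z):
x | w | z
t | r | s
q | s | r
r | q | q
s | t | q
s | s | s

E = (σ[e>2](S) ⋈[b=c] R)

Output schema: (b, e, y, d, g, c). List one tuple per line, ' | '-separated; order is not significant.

Stepwise |·|:
  S → 5
  σ[e>2](S) → 3
  R → 6
  (σ[e>2](S) ⋈[b=c] R) → 3

== RESULT ==
b | e | y | d | g | c
5 | 9 | p | 4 | 7 | 5
5 | 9 | p | 7 | 1 | 5
6 | 8 | s | 1 | 5 | 6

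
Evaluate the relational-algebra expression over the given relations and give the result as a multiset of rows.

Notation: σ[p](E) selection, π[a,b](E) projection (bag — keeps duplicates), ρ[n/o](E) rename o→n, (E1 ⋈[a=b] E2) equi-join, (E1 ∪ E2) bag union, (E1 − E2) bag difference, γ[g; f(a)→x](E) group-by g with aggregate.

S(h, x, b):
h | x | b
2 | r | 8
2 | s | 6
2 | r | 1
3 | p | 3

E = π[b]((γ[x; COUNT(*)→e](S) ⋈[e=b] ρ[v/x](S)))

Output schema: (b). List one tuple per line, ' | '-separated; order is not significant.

Row counts bottom-up:
  S → 4
  γ[x; COUNT(*)→e](S) → 3
  S → 4
  ρ[v/x](S) → 4
  (γ[x; COUNT(*)→e](S) ⋈[e=b] ρ[v/x](S)) → 2
  π[b]((γ[x; COUNT(*)→e](S) ⋈[e=b] ρ[v/x](S))) → 2

== RESULT ==
b
1
1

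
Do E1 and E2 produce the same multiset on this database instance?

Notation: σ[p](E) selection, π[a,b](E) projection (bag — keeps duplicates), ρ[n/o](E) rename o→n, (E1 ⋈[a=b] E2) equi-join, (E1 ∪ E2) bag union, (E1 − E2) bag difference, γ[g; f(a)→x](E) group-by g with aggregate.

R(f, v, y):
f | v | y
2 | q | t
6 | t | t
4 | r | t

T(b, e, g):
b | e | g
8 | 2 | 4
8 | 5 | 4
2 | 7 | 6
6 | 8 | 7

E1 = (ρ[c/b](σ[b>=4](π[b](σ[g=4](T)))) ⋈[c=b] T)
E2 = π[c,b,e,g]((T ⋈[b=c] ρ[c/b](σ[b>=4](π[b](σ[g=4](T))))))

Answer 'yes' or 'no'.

E1 subexpression sizes:
  T → 4
  σ[g=4](T) → 2
  π[b](σ[g=4](T)) → 2
  σ[b>=4](π[b](σ[g=4](T))) → 2
  ρ[c/b](σ[b>=4](π[b](σ[g=4](T)))) → 2
  T → 4
  (ρ[c/b](σ[b>=4](π[b](σ[g=4](T)))) ⋈[c=b] T) → 4
E2 subexpression sizes:
  T → 4
  T → 4
  σ[g=4](T) → 2
  π[b](σ[g=4](T)) → 2
  σ[b>=4](π[b](σ[g=4](T))) → 2
  ρ[c/b](σ[b>=4](π[b](σ[g=4](T)))) → 2
  (T ⋈[b=c] ρ[c/b](σ[b>=4](π[b](σ[g=4](T))))) → 4
  π[c,b,e,g]((T ⋈[b=c] ρ[c/b](σ[b>=4](π[b](σ[g=4](T)))))) → 4

E1 and E2 produce the same multiset:
c | b | e | g
8 | 8 | 2 | 4
8 | 8 | 2 | 4
8 | 8 | 5 | 4
8 | 8 | 5 | 4

yes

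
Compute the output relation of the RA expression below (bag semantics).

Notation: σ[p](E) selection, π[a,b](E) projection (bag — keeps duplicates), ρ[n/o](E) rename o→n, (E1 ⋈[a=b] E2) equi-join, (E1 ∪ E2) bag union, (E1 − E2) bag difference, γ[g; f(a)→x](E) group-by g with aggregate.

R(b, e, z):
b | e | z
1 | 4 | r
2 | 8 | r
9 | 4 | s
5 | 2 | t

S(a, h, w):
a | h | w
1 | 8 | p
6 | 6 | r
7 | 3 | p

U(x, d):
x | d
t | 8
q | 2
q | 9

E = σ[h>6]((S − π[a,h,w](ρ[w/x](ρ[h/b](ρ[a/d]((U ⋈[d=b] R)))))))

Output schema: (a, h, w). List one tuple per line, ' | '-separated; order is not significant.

Row counts bottom-up:
  S → 3
  U → 3
  R → 4
  (U ⋈[d=b] R) → 2
  ρ[a/d]((U ⋈[d=b] R)) → 2
  ρ[h/b](ρ[a/d]((U ⋈[d=b] R))) → 2
  ρ[w/x](ρ[h/b](ρ[a/d]((U ⋈[d=b] R)))) → 2
  π[a,h,w](ρ[w/x](ρ[h/b](ρ[a/d]((U ⋈[d=b] R))))) → 2
  (S − π[a,h,w](ρ[w/x](ρ[h/b](ρ[a/d]((U ⋈[d=b] R)))))) → 3
  σ[h>6]((S − π[a,h,w](ρ[w/x](ρ[h/b](ρ[a/d]((U ⋈[d=b] R))))))) → 1

== RESULT ==
a | h | w
1 | 8 | p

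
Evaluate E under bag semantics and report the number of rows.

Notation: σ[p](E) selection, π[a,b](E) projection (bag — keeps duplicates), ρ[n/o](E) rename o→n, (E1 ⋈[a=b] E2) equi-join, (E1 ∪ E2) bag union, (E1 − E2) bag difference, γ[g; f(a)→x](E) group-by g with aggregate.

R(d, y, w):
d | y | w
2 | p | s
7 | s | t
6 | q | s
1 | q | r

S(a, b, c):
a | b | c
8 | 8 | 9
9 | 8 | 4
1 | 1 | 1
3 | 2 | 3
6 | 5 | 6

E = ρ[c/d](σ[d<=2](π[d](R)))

Row counts bottom-up:
  R → 4
  π[d](R) → 4
  σ[d<=2](π[d](R)) → 2
  ρ[c/d](σ[d<=2](π[d](R))) → 2

|E| = 2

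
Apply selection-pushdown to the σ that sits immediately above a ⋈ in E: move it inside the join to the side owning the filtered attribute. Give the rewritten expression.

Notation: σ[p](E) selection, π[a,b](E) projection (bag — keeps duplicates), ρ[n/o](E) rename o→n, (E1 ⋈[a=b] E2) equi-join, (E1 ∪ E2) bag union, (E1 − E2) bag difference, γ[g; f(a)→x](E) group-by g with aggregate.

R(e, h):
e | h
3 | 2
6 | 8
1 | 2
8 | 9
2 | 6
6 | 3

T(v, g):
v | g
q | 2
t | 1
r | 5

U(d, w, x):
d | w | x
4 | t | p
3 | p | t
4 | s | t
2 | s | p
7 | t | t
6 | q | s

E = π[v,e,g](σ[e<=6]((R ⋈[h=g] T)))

σ filters on e, owned by the left side.
E' = π[v,e,g]((σ[e<=6](R) ⋈[h=g] T))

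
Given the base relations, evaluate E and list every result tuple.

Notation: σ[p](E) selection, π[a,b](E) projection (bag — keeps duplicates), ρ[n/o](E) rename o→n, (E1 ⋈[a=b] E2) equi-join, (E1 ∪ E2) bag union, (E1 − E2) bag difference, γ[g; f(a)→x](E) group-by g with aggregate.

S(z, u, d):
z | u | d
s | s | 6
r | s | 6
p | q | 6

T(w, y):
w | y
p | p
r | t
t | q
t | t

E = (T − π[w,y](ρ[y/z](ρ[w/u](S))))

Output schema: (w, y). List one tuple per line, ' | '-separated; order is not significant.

Row counts bottom-up:
  T → 4
  S → 3
  ρ[w/u](S) → 3
  ρ[y/z](ρ[w/u](S)) → 3
  π[w,y](ρ[y/z](ρ[w/u](S))) → 3
  (T − π[w,y](ρ[y/z](ρ[w/u](S)))) → 4

== RESULT ==
w | y
p | p
r | t
t | q
t | t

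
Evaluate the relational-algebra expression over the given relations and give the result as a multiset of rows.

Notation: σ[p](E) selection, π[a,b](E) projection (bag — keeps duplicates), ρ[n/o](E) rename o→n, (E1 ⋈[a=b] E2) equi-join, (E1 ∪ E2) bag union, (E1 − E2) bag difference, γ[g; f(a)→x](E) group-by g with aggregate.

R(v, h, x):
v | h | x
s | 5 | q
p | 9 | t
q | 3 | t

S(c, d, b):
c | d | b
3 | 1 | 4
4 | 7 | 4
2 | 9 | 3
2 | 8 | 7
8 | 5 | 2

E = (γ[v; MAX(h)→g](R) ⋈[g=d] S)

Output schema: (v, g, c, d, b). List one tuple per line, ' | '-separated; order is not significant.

Per-node cardinality:
  R → 3
  γ[v; MAX(h)→g](R) → 3
  S → 5
  (γ[v; MAX(h)→g](R) ⋈[g=d] S) → 2

== RESULT ==
v | g | c | d | b
p | 9 | 2 | 9 | 3
s | 5 | 8 | 5 | 2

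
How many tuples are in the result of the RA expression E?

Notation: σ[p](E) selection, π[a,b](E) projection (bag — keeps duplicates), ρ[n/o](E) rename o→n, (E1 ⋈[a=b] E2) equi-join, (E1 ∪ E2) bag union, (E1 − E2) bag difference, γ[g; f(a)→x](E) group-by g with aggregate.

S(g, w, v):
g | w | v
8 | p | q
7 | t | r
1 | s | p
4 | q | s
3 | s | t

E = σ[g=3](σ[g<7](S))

Stepwise |·|:
  S → 5
  σ[g<7](S) → 3
  σ[g=3](σ[g<7](S)) → 1

|E| = 1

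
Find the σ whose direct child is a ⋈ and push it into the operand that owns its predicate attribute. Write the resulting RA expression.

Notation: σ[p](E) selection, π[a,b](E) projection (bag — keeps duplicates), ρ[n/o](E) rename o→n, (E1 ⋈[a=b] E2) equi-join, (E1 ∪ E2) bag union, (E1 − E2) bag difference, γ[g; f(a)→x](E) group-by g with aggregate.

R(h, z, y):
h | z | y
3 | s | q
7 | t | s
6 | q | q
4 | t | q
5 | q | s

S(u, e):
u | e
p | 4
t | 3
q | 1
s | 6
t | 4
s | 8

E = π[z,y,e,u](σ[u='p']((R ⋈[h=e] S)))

σ filters on u, owned by the right side.
E' = π[z,y,e,u]((R ⋈[h=e] σ[u='p'](S)))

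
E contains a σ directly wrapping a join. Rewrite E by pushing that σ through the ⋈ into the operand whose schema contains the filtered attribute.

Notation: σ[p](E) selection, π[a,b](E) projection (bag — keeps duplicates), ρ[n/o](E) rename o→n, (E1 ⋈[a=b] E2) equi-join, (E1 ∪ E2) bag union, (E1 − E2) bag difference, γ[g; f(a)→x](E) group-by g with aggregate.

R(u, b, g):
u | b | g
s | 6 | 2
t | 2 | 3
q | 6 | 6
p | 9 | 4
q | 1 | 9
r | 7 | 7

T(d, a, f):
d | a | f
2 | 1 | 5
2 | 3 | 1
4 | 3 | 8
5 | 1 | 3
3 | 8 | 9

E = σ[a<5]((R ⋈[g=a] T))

σ filters on a, owned by the right side.
E' = (R ⋈[g=a] σ[a<5](T))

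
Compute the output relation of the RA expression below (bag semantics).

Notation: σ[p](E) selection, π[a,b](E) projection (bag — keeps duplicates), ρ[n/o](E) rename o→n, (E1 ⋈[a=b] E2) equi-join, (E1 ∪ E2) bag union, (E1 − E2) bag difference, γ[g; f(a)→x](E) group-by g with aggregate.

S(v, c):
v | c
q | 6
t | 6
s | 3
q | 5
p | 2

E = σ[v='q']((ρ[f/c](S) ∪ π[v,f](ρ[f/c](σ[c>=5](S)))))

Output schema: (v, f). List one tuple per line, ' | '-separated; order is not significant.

Row counts bottom-up:
  S → 5
  ρ[f/c](S) → 5
  S → 5
  σ[c>=5](S) → 3
  ρ[f/c](σ[c>=5](S)) → 3
  π[v,f](ρ[f/c](σ[c>=5](S))) → 3
  (ρ[f/c](S) ∪ π[v,f](ρ[f/c](σ[c>=5](S)))) → 8
  σ[v='q']((ρ[f/c](S) ∪ π[v,f](ρ[f/c](σ[c>=5](S))))) → 4

== RESULT ==
v | f
q | 5
q | 5
q | 6
q | 6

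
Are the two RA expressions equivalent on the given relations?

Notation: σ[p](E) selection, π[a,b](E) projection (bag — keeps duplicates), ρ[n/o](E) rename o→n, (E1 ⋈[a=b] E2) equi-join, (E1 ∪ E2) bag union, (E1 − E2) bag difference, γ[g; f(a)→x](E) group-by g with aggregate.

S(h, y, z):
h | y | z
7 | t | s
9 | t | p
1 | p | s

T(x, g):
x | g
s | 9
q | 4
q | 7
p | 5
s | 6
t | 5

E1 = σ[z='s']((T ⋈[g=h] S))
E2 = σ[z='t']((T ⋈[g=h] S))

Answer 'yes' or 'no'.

E1 stepwise |·|:
  T → 6
  S → 3
  (T ⋈[g=h] S) → 2
  σ[z='s']((T ⋈[g=h] S)) → 1
E2 stepwise |·|:
  T → 6
  S → 3
  (T ⋈[g=h] S) → 2
  σ[z='t']((T ⋈[g=h] S)) → 0

E1 result:
x | g | h | y | z
q | 7 | 7 | t | s
E2 result:
x | g | h | y | z
(0 rows)
Witness: ('q', 7, 7, 't', 's') appears 1× in E1 but 0× in E2.

no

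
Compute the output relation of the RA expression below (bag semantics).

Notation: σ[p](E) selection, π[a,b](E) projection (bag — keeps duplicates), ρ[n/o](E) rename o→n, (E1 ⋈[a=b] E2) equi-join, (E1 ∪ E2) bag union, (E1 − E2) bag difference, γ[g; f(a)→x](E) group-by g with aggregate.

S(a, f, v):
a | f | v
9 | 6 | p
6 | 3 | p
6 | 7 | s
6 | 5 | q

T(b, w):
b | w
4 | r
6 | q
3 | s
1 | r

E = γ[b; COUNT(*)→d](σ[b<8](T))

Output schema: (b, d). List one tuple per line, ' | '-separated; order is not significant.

Subexpression sizes:
  T → 4
  σ[b<8](T) → 4
  γ[b; COUNT(*)→d](σ[b<8](T)) → 4

== RESULT ==
b | d
1 | 1
3 | 1
4 | 1
6 | 1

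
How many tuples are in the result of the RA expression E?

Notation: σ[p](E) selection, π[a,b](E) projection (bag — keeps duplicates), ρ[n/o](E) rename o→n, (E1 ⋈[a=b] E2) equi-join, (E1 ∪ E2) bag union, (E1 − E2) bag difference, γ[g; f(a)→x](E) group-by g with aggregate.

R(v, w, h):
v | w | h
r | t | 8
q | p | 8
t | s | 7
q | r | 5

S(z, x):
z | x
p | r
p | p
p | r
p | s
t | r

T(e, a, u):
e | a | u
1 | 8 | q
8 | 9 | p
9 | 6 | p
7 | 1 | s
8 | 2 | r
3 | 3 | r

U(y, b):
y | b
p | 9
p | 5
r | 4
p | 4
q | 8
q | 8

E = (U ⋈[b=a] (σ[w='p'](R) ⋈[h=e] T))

Subexpression sizes:
  U → 6
  R → 4
  σ[w='p'](R) → 1
  T → 6
  (σ[w='p'](R) ⋈[h=e] T) → 2
  (U ⋈[b=a] (σ[w='p'](R) ⋈[h=e] T)) → 1

|E| = 1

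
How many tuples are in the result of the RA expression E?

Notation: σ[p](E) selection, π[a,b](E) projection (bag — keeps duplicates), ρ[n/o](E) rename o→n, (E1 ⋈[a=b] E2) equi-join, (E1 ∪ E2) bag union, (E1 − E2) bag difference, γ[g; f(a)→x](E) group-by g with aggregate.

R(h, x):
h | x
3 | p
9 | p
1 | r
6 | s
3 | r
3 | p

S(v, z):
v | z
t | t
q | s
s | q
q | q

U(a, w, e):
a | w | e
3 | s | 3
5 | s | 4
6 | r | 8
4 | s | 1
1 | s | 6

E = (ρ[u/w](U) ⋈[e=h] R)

Subexpression sizes:
  U → 5
  ρ[u/w](U) → 5
  R → 6
  (ρ[u/w](U) ⋈[e=h] R) → 5

|E| = 5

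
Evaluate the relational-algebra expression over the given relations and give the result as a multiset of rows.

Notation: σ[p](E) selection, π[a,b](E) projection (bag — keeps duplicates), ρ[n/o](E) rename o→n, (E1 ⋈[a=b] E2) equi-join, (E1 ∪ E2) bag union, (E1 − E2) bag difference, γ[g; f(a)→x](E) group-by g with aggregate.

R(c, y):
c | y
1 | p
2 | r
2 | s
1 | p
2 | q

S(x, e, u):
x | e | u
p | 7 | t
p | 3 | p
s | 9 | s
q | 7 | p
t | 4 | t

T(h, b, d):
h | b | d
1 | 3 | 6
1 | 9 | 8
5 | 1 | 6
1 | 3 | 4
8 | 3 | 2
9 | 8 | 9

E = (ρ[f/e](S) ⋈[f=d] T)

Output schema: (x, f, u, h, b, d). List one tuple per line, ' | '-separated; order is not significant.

Subexpression sizes:
  S → 5
  ρ[f/e](S) → 5
  T → 6
  (ρ[f/e](S) ⋈[f=d] T) → 2

== RESULT ==
x | f | u | h | b | d
s | 9 | s | 9 | 8 | 9
t | 4 | t | 1 | 3 | 4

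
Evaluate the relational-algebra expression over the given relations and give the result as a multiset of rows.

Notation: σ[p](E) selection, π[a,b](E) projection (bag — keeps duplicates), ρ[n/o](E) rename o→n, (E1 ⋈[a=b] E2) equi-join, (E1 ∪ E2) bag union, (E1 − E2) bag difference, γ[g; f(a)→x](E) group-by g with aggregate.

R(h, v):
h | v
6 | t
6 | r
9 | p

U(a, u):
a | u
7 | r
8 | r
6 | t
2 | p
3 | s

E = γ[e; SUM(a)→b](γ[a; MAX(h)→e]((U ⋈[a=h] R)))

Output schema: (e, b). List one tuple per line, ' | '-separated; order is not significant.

Per-node cardinality:
  U → 5
  R → 3
  (U ⋈[a=h] R) → 2
  γ[a; MAX(h)→e]((U ⋈[a=h] R)) → 1
  γ[e; SUM(a)→b](γ[a; MAX(h)→e]((U ⋈[a=h] R))) → 1

== RESULT ==
e | b
6 | 6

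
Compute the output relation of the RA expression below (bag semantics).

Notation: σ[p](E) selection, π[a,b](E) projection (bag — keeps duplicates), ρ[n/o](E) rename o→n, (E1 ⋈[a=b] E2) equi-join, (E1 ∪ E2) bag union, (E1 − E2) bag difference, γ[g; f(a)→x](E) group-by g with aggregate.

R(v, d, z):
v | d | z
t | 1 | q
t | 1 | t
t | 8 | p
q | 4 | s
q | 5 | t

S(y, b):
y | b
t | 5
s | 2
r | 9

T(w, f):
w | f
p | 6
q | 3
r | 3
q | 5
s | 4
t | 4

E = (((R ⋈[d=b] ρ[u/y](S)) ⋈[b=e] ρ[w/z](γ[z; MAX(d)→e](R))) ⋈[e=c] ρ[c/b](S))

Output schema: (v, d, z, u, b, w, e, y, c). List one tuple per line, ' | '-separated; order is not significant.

Row counts bottom-up:
  R → 5
  S → 3
  ρ[u/y](S) → 3
  (R ⋈[d=b] ρ[u/y](S)) → 1
  R → 5
  γ[z; MAX(d)→e](R) → 4
  ρ[w/z](γ[z; MAX(d)→e](R)) → 4
  ((R ⋈[d=b] ρ[u/y](S)) ⋈[b=e] ρ[w/z](γ[z; MAX(d)→e](R))) → 1
  S → 3
  ρ[c/b](S) → 3
  (((R ⋈[d=b] ρ[u/y](S)) ⋈[b=e] ρ[w/z](γ[z; MAX(d)→e](R))) ⋈[e=c] ρ[c/b](S)) → 1

== RESULT ==
v | d | z | u | b | w | e | y | c
q | 5 | t | t | 5 | t | 5 | t | 5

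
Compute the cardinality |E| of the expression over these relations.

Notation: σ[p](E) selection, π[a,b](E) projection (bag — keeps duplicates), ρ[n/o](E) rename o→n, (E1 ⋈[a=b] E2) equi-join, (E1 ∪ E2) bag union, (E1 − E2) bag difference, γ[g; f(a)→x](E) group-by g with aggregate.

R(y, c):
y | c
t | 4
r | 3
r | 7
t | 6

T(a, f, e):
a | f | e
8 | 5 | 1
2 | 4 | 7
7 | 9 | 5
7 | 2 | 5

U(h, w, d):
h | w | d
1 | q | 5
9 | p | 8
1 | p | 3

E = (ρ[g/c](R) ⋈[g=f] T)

Per-node cardinality:
  R → 4
  ρ[g/c](R) → 4
  T → 4
  (ρ[g/c](R) ⋈[g=f] T) → 1

|E| = 1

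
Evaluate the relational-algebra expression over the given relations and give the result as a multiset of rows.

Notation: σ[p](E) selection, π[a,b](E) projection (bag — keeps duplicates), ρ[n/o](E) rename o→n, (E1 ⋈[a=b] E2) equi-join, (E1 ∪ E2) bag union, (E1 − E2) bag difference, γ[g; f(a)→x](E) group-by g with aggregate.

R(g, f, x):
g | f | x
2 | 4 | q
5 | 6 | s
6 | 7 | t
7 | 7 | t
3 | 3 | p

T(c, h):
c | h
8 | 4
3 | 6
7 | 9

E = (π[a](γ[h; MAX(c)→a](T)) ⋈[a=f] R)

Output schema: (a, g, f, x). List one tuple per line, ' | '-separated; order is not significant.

Stepwise |·|:
  T → 3
  γ[h; MAX(c)→a](T) → 3
  π[a](γ[h; MAX(c)→a](T)) → 3
  R → 5
  (π[a](γ[h; MAX(c)→a](T)) ⋈[a=f] R) → 3

== RESULT ==
a | g | f | x
3 | 3 | 3 | p
7 | 6 | 7 | t
7 | 7 | 7 | t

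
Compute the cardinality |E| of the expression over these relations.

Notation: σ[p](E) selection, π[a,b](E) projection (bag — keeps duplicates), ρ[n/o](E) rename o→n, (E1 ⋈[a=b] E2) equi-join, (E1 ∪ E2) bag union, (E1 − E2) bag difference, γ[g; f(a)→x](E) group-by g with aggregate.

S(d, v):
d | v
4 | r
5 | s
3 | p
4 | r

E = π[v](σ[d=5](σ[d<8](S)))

Per-node cardinality:
  S → 4
  σ[d<8](S) → 4
  σ[d=5](σ[d<8](S)) → 1
  π[v](σ[d=5](σ[d<8](S))) → 1

|E| = 1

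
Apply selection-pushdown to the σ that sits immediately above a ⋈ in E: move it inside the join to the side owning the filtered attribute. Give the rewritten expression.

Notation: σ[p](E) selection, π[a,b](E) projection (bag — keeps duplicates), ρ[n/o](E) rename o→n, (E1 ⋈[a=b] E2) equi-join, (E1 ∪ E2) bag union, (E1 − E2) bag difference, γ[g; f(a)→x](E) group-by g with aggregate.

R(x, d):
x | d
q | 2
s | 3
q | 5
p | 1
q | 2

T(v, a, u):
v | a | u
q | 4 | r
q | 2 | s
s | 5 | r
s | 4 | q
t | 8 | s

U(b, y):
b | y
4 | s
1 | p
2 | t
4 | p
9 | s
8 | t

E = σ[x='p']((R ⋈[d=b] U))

σ filters on x, owned by the left side.
E' = (σ[x='p'](R) ⋈[d=b] U)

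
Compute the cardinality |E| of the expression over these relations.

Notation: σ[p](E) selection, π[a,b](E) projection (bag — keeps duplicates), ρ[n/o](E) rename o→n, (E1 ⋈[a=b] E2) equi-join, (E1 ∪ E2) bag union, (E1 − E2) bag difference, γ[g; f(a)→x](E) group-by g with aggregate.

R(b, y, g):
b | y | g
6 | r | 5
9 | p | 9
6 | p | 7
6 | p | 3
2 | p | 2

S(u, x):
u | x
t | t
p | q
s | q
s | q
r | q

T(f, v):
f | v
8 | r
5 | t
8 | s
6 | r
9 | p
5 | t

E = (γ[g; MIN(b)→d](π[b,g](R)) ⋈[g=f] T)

Subexpression sizes:
  R → 5
  π[b,g](R) → 5
  γ[g; MIN(b)→d](π[b,g](R)) → 5
  T → 6
  (γ[g; MIN(b)→d](π[b,g](R)) ⋈[g=f] T) → 3

|E| = 3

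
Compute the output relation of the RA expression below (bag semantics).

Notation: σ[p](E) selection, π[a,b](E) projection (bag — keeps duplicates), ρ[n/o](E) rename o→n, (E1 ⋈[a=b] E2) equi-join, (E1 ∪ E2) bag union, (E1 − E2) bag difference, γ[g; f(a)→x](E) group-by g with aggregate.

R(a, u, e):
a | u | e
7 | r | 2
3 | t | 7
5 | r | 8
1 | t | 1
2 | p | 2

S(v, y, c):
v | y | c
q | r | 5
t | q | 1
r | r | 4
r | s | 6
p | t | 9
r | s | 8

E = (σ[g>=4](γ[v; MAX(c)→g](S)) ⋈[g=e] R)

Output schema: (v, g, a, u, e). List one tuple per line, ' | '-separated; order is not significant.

Per-node cardinality:
  S → 6
  γ[v; MAX(c)→g](S) → 4
  σ[g>=4](γ[v; MAX(c)→g](S)) → 3
  R → 5
  (σ[g>=4](γ[v; MAX(c)→g](S)) ⋈[g=e] R) → 1

== RESULT ==
v | g | a | u | e
r | 8 | 5 | r | 8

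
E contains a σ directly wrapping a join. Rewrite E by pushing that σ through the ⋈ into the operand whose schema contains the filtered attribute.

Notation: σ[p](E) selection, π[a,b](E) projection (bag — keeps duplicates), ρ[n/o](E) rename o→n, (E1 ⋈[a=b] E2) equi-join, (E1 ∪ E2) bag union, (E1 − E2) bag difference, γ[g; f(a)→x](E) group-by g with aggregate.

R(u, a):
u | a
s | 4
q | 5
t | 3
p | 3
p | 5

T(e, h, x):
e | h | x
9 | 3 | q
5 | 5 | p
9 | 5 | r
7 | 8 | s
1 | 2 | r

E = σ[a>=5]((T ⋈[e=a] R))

σ filters on a, owned by the right side.
E' = (T ⋈[e=a] σ[a>=5](R))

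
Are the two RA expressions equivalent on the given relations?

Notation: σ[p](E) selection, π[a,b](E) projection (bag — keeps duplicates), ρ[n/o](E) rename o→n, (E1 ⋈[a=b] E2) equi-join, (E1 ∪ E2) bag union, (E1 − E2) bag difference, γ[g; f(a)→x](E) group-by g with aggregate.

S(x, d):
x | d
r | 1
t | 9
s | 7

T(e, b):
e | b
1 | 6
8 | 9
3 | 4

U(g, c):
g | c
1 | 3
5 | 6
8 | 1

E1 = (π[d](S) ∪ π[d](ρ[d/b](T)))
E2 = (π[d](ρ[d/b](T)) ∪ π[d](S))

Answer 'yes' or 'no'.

E1 subexpression sizes:
  S → 3
  π[d](S) → 3
  T → 3
  ρ[d/b](T) → 3
  π[d](ρ[d/b](T)) → 3
  (π[d](S) ∪ π[d](ρ[d/b](T))) → 6
E2 subexpression sizes:
  T → 3
  ρ[d/b](T) → 3
  π[d](ρ[d/b](T)) → 3
  S → 3
  π[d](S) → 3
  (π[d](ρ[d/b](T)) ∪ π[d](S)) → 6

E1 and E2 produce the same multiset:
d
1
4
6
7
9
9

yes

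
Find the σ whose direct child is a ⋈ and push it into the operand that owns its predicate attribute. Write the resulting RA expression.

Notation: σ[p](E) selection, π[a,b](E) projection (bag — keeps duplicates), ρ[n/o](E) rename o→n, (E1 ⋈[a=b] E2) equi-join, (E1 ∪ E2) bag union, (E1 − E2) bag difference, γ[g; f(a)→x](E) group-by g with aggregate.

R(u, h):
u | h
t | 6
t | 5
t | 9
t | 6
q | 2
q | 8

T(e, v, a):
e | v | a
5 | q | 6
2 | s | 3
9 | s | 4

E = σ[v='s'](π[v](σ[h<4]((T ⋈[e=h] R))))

σ filters on h, owned by the right side.
E' = σ[v='s'](π[v]((T ⋈[e=h] σ[h<4](R))))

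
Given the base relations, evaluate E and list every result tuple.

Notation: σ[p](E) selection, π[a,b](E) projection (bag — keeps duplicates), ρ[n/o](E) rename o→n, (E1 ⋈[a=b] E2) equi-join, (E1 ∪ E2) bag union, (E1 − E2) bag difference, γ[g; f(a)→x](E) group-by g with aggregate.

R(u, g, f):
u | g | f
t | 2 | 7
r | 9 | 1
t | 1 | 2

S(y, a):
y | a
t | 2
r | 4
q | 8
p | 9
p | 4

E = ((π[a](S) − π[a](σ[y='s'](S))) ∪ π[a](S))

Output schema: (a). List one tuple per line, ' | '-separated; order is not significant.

Per-node cardinality:
  S → 5
  π[a](S) → 5
  S → 5
  σ[y='s'](S) → 0
  π[a](σ[y='s'](S)) → 0
  (π[a](S) − π[a](σ[y='s'](S))) → 5
  S → 5
  π[a](S) → 5
  ((π[a](S) − π[a](σ[y='s'](S))) ∪ π[a](S)) → 10

== RESULT ==
a
2
2
4
4
4
4
8
8
9
9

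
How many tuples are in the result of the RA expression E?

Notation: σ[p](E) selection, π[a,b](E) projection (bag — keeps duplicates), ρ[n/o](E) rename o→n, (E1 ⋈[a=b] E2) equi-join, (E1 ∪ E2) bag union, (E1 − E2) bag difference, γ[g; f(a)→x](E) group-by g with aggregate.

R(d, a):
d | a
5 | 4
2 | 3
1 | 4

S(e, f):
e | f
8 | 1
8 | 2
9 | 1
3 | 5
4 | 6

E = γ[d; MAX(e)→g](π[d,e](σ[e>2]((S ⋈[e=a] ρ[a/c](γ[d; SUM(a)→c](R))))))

Stepwise |·|:
  S → 5
  R → 3
  γ[d; SUM(a)→c](R) → 3
  ρ[a/c](γ[d; SUM(a)→c](R)) → 3
  (S ⋈[e=a] ρ[a/c](γ[d; SUM(a)→c](R))) → 3
  σ[e>2]((S ⋈[e=a] ρ[a/c](γ[d; SUM(a)→c](R)))) → 3
  π[d,e](σ[e>2]((S ⋈[e=a] ρ[a/c](γ[d; SUM(a)→c](R))))) → 3
  γ[d; MAX(e)→g](π[d,e](σ[e>2]((S ⋈[e=a] ρ[a/c](γ[d; SUM(a)→c](R)))))) → 3

|E| = 3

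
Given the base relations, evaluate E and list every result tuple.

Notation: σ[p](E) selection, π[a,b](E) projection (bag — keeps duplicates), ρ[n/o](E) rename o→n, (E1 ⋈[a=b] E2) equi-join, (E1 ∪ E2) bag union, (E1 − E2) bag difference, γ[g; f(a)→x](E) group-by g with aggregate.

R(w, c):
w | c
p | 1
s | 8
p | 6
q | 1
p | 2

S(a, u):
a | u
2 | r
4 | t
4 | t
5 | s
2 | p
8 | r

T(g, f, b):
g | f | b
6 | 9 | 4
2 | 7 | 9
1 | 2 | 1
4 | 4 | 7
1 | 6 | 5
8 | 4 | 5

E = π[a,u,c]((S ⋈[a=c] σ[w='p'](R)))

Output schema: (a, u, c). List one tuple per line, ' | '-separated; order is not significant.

Subexpression sizes:
  S → 6
  R → 5
  σ[w='p'](R) → 3
  (S ⋈[a=c] σ[w='p'](R)) → 2
  π[a,u,c]((S ⋈[a=c] σ[w='p'](R))) → 2

== RESULT ==
a | u | c
2 | p | 2
2 | r | 2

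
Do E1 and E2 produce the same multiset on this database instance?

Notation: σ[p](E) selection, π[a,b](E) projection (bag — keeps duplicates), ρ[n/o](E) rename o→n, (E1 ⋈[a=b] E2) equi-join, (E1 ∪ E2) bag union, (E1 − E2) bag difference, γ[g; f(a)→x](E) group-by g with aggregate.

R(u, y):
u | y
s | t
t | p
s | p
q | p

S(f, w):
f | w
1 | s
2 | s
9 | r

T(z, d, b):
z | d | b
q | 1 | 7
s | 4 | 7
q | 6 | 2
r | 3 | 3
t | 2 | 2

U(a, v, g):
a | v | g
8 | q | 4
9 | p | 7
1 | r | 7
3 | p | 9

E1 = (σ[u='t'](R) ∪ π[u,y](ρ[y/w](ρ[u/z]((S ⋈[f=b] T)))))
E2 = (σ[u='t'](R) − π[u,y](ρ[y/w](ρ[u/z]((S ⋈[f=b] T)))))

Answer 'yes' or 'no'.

E1 per-node cardinality:
  R → 4
  σ[u='t'](R) → 1
  S → 3
  T → 5
  (S ⋈[f=b] T) → 2
  ρ[u/z]((S ⋈[f=b] T)) → 2
  ρ[y/w](ρ[u/z]((S ⋈[f=b] T))) → 2
  π[u,y](ρ[y/w](ρ[u/z]((S ⋈[f=b] T)))) → 2
  (σ[u='t'](R) ∪ π[u,y](ρ[y/w](ρ[u/z]((S ⋈[f=b] T))))) → 3
E2 per-node cardinality:
  R → 4
  σ[u='t'](R) → 1
  S → 3
  T → 5
  (S ⋈[f=b] T) → 2
  ρ[u/z]((S ⋈[f=b] T)) → 2
  ρ[y/w](ρ[u/z]((S ⋈[f=b] T))) → 2
  π[u,y](ρ[y/w](ρ[u/z]((S ⋈[f=b] T)))) → 2
  (σ[u='t'](R) − π[u,y](ρ[y/w](ρ[u/z]((S ⋈[f=b] T))))) → 1

E1 result:
u | y
q | s
t | p
t | s
E2 result:
u | y
t | p
Witness: ('q', 's') appears 1× in E1 but 0× in E2.

no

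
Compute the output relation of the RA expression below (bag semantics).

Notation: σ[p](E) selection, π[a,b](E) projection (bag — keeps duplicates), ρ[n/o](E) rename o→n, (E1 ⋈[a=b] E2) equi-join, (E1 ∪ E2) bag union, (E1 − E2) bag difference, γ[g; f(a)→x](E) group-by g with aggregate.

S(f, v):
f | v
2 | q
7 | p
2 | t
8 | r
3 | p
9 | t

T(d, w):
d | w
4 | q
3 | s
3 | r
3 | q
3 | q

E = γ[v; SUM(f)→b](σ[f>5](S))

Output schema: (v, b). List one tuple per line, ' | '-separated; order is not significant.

Subexpression sizes:
  S → 6
  σ[f>5](S) → 3
  γ[v; SUM(f)→b](σ[f>5](S)) → 3

== RESULT ==
v | b
p | 7
r | 8
t | 9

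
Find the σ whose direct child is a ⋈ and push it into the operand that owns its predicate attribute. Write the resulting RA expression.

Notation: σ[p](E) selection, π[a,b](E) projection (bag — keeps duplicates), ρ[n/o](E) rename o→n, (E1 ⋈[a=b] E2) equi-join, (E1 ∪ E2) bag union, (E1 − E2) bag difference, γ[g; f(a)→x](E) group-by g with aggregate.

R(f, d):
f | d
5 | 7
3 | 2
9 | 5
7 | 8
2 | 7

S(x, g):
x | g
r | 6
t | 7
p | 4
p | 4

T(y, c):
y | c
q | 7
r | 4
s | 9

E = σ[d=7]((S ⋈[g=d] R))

σ filters on d, owned by the right side.
E' = (S ⋈[g=d] σ[d=7](R))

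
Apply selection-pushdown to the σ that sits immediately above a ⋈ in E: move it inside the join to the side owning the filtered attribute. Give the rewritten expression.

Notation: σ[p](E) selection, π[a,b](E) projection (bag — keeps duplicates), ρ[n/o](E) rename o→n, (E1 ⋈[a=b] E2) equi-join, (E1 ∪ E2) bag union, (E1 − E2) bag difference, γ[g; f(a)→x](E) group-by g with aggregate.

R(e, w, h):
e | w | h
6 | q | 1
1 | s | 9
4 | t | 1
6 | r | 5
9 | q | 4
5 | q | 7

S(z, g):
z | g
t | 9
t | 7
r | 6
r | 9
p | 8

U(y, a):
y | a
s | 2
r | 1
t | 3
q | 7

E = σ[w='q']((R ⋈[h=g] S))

σ filters on w, owned by the left side.
E' = (σ[w='q'](R) ⋈[h=g] S)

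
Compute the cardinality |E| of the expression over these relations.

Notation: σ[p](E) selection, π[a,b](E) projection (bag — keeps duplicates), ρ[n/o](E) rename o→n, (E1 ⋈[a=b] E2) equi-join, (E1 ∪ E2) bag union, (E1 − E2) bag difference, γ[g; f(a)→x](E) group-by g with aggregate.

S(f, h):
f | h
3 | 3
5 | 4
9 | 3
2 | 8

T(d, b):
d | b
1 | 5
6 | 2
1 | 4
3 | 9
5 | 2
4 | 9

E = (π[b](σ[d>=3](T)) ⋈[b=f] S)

Stepwise |·|:
  T → 6
  σ[d>=3](T) → 4
  π[b](σ[d>=3](T)) → 4
  S → 4
  (π[b](σ[d>=3](T)) ⋈[b=f] S) → 4

|E| = 4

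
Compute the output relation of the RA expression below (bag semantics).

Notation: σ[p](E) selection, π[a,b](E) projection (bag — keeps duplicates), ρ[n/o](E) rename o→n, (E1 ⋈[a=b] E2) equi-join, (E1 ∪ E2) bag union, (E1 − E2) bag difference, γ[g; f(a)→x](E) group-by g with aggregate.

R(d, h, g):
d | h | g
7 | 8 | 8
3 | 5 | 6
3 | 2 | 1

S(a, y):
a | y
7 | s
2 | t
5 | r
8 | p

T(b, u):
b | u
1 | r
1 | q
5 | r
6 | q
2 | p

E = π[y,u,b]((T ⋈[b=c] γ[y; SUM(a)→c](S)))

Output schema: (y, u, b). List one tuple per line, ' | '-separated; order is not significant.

Per-node cardinality:
  T → 5
  S → 4
  γ[y; SUM(a)→c](S) → 4
  (T ⋈[b=c] γ[y; SUM(a)→c](S)) → 2
  π[y,u,b]((T ⋈[b=c] γ[y; SUM(a)→c](S))) → 2

== RESULT ==
y | u | b
r | r | 5
t | p | 2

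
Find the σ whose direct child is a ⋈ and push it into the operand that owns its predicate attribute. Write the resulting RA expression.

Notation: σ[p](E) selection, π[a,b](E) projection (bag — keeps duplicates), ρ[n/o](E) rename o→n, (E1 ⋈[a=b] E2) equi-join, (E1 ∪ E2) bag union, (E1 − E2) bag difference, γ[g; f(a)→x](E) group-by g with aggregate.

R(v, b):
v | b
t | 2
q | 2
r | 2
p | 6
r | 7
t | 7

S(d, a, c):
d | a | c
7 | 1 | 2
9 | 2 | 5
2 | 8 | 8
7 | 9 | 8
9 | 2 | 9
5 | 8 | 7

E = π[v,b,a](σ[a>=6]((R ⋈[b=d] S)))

σ filters on a, owned by the right side.
E' = π[v,b,a]((R ⋈[b=d] σ[a>=6](S)))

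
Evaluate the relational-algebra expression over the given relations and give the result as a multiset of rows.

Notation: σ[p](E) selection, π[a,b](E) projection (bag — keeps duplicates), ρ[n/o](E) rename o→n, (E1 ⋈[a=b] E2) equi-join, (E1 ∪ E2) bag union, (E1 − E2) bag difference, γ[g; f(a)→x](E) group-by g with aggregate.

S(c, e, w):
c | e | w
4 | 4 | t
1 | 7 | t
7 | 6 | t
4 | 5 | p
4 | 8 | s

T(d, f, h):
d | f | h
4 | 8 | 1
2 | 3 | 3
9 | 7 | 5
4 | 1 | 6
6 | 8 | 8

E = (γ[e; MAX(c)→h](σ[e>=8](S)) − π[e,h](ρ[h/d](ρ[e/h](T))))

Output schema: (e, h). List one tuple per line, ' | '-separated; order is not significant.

Per-node cardinality:
  S → 5
  σ[e>=8](S) → 1
  γ[e; MAX(c)→h](σ[e>=8](S)) → 1
  T → 5
  ρ[e/h](T) → 5
  ρ[h/d](ρ[e/h](T)) → 5
  π[e,h](ρ[h/d](ρ[e/h](T))) → 5
  (γ[e; MAX(c)→h](σ[e>=8](S)) − π[e,h](ρ[h/d](ρ[e/h](T)))) → 1

== RESULT ==
e | h
8 | 4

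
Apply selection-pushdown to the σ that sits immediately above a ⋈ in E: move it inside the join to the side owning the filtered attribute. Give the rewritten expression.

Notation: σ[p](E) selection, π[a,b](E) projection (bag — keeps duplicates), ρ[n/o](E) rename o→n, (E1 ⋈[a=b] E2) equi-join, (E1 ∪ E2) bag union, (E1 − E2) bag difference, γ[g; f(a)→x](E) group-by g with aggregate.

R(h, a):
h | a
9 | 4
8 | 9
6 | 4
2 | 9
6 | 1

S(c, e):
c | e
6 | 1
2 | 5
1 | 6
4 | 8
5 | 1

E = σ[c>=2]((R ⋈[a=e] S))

σ filters on c, owned by the right side.
E' = (R ⋈[a=e] σ[c>=2](S))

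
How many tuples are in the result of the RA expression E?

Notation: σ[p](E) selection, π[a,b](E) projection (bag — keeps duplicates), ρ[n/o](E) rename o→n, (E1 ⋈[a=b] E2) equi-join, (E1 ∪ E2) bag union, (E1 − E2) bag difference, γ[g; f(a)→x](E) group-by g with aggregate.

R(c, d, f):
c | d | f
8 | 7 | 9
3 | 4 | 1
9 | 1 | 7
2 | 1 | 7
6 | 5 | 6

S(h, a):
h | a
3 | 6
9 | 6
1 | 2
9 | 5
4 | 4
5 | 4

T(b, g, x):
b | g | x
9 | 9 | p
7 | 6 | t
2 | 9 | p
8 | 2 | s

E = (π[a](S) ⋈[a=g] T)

Subexpression sizes:
  S → 6
  π[a](S) → 6
  T → 4
  (π[a](S) ⋈[a=g] T) → 3

|E| = 3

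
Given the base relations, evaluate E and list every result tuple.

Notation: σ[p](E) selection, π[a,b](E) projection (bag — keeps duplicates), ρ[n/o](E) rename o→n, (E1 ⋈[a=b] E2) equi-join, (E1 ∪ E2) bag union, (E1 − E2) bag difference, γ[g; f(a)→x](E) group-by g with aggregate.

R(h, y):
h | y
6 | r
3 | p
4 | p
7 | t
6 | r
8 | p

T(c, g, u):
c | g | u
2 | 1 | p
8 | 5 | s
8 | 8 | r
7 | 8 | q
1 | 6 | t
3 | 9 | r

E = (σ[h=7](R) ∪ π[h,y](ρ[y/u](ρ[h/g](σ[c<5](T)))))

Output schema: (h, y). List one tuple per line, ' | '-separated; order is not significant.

Subexpression sizes:
  R → 6
  σ[h=7](R) → 1
  T → 6
  σ[c<5](T) → 3
  ρ[h/g](σ[c<5](T)) → 3
  ρ[y/u](ρ[h/g](σ[c<5](T))) → 3
  π[h,y](ρ[y/u](ρ[h/g](σ[c<5](T)))) → 3
  (σ[h=7](R) ∪ π[h,y](ρ[y/u](ρ[h/g](σ[c<5](T))))) → 4

== RESULT ==
h | y
1 | p
6 | t
7 | t
9 | r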